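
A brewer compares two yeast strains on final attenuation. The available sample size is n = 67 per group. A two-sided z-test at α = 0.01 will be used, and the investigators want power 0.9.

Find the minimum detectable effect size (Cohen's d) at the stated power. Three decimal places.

Need Φ(δ − 2.576) = 0.9, so δ = 2.576 + 1.282 = 3.857.
(Lower-tail contribution to power is negligible for δ > 0.)
δ = d·√(n/2) ⇒ d = δ/√(n/2) = 3.857/√(67/2) = 0.6665.

d ≈ 0.666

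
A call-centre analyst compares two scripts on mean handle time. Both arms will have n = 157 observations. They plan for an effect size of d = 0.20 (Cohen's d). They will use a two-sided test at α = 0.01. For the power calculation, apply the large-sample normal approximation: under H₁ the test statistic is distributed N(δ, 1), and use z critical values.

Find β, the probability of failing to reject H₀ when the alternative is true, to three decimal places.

β ≈ 0.789

Noncentrality parameter: δ = d·√(n/2) = 0.20 × √(157/2) = 1.7720
Critical value for a two-sided test at α = 0.01: z_{α/2} = 2.576.
Power = Φ(δ − 2.576) + Φ(−δ − 2.576) = Φ(-0.804) + Φ(-4.348) = 0.2107 + 0.0000 = 0.2108.
Type II error: β = 1 − power = 1 − 0.2108 = 0.7892.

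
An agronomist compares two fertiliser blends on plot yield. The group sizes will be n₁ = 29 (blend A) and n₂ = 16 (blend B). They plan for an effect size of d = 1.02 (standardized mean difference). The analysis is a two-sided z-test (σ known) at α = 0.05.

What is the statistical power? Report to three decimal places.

Noncentrality parameter: δ = d / √(1/n₁ + 1/n₂) = 1.02 / √(1/29 + 1/16) = 3.2753
Two-sided α = 0.05 → critical value z_{0.025} = 1.960.
Power = Φ(δ − 1.960) + Φ(−δ − 1.960) = Φ(1.315) + Φ(-5.235) = 0.9058 + 0.0000 = 0.9058.

Power ≈ 0.906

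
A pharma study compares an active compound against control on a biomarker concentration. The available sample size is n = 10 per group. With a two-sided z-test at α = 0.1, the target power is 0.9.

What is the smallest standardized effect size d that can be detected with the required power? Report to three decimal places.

d ≈ 1.309

Required noncentrality: δ = z_{0.05} + z_{0.10} = 1.645 + 1.282 = 2.926.
(The second rejection-region term Φ(−δ − z_{α/2}) is negligible and dropped.)
δ = d·√(n/2) ⇒ d = δ/√(n/2) = 2.926/√(10/2) = 1.3087.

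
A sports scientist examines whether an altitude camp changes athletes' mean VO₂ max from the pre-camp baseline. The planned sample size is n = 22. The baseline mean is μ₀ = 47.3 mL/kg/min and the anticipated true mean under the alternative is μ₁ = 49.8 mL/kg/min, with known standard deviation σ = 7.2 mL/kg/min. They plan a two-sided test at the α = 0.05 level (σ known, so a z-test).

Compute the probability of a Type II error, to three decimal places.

β ≈ 0.630

Standardized effect: d = |μ₁ − μ₀| / σ = |49.8 − 47.3| / 7.2 = 0.3472
Noncentrality parameter: δ = d·√n = 0.3472 × √22 = 1.6286
Two-sided α = 0.05 → critical value z_{0.025} = 1.960.
Power = Φ(δ − 1.960) + Φ(−δ − 1.960) = Φ(-0.331) + Φ(-3.589) = 0.3702 + 0.0002 = 0.3704.
Type II error: β = 1 − power = 1 − 0.3704 = 0.6296.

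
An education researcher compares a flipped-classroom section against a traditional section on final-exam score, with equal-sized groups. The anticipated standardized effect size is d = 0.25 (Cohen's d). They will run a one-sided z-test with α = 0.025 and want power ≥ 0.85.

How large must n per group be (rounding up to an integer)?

n = 288 per group

For power 0.85 need Φ(δ − z_{0.025}) = 0.85, so δ = z_{0.025} + z_{0.15} = 1.960 + 1.036 = 2.996.
δ = d·√(n/2) ⇒ n = 2(δ/d)² = 2 × (2.996 / 0.25)² = 287.31.
Round up to the next whole unit.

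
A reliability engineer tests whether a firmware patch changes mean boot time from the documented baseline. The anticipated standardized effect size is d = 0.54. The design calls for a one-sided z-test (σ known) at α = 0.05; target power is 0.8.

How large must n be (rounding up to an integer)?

For power 0.8 need Φ(δ − z_{0.05}) = 0.8, so δ = z_{0.05} + z_{0.20} = 1.645 + 0.842 = 2.486.
δ = d·√n ⇒ n = (δ/d)² = (2.486 / 0.54)² = 21.20.
Rounding up, n = 22.

n = 22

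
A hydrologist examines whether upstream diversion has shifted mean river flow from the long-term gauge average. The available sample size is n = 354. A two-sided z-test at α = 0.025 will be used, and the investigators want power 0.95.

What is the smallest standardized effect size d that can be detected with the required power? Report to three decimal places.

Need Φ(δ − 2.241) = 0.95, so δ = 2.241 + 1.645 = 3.886.
(Lower-tail contribution to power is negligible for δ > 0.)
δ = d·√n ⇒ d = δ/√n = 3.886/√354 = 0.2066.

d ≈ 0.207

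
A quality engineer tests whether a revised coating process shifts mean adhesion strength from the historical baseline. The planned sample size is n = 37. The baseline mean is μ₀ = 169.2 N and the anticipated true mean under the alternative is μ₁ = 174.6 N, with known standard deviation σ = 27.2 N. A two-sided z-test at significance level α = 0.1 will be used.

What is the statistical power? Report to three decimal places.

Power ≈ 0.333

Standardized effect: d = |μ₁ − μ₀| / σ = |174.6 − 169.2| / 27.2 = 0.1985
Noncentrality parameter: δ = d·√n = 0.1985 × √37 = 1.2076
Critical value for a two-sided test at α = 0.1: z_{α/2} = 1.645.
Power = Φ(δ − 1.645) + Φ(−δ − 1.645) = Φ(-0.437) + Φ(-2.852) = 0.3310 + 0.0022 = 0.3331.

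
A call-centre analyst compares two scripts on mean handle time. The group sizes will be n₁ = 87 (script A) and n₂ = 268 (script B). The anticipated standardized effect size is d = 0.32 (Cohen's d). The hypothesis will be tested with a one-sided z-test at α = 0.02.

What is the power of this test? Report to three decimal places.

Noncentrality parameter: δ = d / √(1/n₁ + 1/n₂) = 0.32 / √(1/87 + 1/268) = 2.5934
One-sided α = 0.02 → critical value z_{0.02} = 2.054.
Power = P(Z > 2.054 − δ) = Φ(0.540) = 0.7053.

Power ≈ 0.705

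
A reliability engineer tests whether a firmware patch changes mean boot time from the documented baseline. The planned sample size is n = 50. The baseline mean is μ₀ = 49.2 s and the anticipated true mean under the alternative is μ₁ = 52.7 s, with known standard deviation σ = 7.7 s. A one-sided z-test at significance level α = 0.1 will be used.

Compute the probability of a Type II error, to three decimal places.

β ≈ 0.027

Standardized effect: d = |μ₁ − μ₀| / σ = |52.7 − 49.2| / 7.7 = 0.4545
Noncentrality parameter: δ = d·√n = 0.4545 × √50 = 3.2141
One-sided α = 0.1 → critical value z_{0.1} = 1.282.
Power = P(Z > 1.282 − δ) = Φ(1.933) = 0.9734.
Type II error: β = 1 − power = 1 − 0.9734 = 0.0266.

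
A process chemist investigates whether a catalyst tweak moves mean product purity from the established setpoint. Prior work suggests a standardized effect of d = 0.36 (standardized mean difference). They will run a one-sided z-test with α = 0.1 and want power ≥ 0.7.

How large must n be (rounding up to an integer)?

For power 0.7 need Φ(δ − z_{0.1}) = 0.7, so δ = z_{0.1} + z_{0.30} = 1.282 + 0.524 = 1.806.
δ = d·√n ⇒ n = (δ/d)² = (1.806 / 0.36)² = 25.17.
Round up to the next whole unit.

n = 26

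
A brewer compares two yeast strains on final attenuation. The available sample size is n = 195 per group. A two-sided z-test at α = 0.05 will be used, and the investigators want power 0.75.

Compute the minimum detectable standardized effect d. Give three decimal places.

d ≈ 0.267

Need Φ(δ − 1.960) = 0.75, so δ = 1.960 + 0.674 = 2.634.
(Lower-tail contribution to power is negligible for δ > 0.)
δ = d·√(n/2) ⇒ d = δ/√(n/2) = 2.634/√(195/2) = 0.2668.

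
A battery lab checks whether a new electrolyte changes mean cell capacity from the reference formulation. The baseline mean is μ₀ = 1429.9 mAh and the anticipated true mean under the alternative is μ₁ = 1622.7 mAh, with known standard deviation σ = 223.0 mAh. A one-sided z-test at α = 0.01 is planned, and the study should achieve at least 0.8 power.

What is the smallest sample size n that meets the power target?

Standardized effect: d = |μ₁ − μ₀| / σ = |1622.7 − 1429.9| / 223.0 = 0.8646
For power 0.8 need Φ(δ − z_{0.01}) = 0.8, so δ = z_{0.01} + z_{0.20} = 2.326 + 0.842 = 3.168.
δ = d·√n ⇒ n = (δ/d)² = (3.168 / 0.8646)² = 13.43.
Round up to the next whole unit.

n = 14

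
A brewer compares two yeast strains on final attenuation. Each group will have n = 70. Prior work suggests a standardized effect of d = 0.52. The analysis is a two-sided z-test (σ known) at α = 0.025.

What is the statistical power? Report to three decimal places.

Power ≈ 0.798

Noncentrality parameter: λ = d·√(n/2) = 0.52 × √(70/2) = 3.0764
Critical value for a two-sided test at α = 0.025: z_{α/2} = 2.241.
Power = Φ(λ − 2.241) + Φ(−λ − 2.241) = Φ(0.835) + Φ(-5.318) = 0.7981 + 0.0000 = 0.7981.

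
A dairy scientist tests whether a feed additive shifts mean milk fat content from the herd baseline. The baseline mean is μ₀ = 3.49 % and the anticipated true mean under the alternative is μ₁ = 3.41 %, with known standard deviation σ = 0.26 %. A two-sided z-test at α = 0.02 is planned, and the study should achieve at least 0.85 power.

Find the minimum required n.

Standardized effect: d = |μ₁ − μ₀| / σ = |3.41 − 3.49| / 0.26 = 0.3077
Set Φ(δ − 2.326) = 0.85; then δ − 2.326 = Φ⁻¹(0.85) = 1.036, giving δ = 3.363.
(Ignoring the negligible lower-tail rejection probability gives the usual closed-form inversion.)
δ = d·√n ⇒ n = (δ/d)² = (3.363 / 0.3077)² = 119.44.
Rounding up, n = 120.

n = 120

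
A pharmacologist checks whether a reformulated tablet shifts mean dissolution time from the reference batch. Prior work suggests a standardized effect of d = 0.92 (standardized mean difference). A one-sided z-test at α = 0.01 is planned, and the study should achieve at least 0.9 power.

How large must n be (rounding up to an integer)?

n = 16

Set Φ(δ − 2.326) = 0.9; then δ − 2.326 = Φ⁻¹(0.9) = 1.282, giving δ = 3.608.
δ = d·√n ⇒ n = (δ/d)² = (3.608 / 0.92)² = 15.38.
Round up to the next whole unit.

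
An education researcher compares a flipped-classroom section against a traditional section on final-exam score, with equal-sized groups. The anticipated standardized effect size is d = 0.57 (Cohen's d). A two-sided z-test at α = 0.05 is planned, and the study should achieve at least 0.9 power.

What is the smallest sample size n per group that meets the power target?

n = 65 per group

Set Φ(δ − 1.960) = 0.9; then δ − 1.960 = Φ⁻¹(0.9) = 1.282, giving δ = 3.242.
(Ignoring the negligible lower-tail rejection probability gives the usual closed-form inversion.)
δ = d·√(n/2) ⇒ n = 2(δ/d)² = 2 × (3.242 / 0.57)² = 64.68.
Round up to the next whole unit.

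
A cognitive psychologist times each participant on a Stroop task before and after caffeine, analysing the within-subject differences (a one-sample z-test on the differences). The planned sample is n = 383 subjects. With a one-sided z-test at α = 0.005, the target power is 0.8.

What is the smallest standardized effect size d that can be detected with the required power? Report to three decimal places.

d ≈ 0.175

Need Φ(δ − 2.576) = 0.8, so δ = 2.576 + 0.842 = 3.417.
δ = d·√n ⇒ d = δ/√n = 3.417/√383 = 0.1746.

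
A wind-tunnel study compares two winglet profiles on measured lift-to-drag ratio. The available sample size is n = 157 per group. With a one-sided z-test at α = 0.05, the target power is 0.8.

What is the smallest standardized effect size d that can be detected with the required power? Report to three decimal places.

Required noncentrality: δ = z_{0.05} + z_{0.20} = 1.645 + 0.842 = 2.486.
δ = d·√(n/2) ⇒ d = δ/√(n/2) = 2.486/√(157/2) = 0.2806.

d ≈ 0.281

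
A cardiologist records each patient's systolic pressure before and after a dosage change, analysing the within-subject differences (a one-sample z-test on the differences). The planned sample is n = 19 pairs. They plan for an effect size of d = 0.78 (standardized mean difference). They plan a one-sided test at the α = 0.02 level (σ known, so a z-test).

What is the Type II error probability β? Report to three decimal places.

β ≈ 0.089

Noncentrality parameter: δ = d·√n = 0.78 × √19 = 3.3999
One-sided α = 0.02 → critical value z_{0.02} = 2.054.
Power = Φ(δ − 2.054) = Φ(1.346) = 0.9109.
Type II error: β = 1 − power = 1 − 0.9109 = 0.0891.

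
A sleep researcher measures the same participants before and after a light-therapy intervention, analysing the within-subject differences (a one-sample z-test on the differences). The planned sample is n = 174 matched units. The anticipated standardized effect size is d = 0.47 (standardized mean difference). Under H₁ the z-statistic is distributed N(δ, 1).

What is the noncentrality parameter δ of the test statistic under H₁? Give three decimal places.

δ ≈ 6.200

The noncentrality parameter scales effect size by the design's sample-size factor: δ = d·√n = 0.47 × √174 = 6.1997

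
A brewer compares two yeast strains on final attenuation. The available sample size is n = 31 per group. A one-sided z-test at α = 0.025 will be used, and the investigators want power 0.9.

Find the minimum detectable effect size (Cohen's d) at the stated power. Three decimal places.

d ≈ 0.823

Required noncentrality: δ = z_{0.025} + z_{0.10} = 1.960 + 1.282 = 3.242.
δ = d·√(n/2) ⇒ d = δ/√(n/2) = 3.242/√(31/2) = 0.8233.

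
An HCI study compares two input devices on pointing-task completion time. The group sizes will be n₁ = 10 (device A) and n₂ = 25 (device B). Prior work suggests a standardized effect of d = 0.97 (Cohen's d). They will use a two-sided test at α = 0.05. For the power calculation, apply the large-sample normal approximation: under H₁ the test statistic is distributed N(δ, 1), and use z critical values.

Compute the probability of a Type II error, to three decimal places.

β ≈ 0.264

Noncentrality parameter: λ = d / √(1/n₁ + 1/n₂) = 0.97 / √(1/10 + 1/25) = 2.5924
Critical value for a two-sided test at α = 0.05: z_{α/2} = 1.960.
Power = Φ(λ − 1.960) + Φ(−λ − 1.960) = Φ(0.632) + Φ(-4.552) = 0.7365 + 0.0000 = 0.7365.
Type II error: β = 1 − power = 1 − 0.7365 = 0.2635.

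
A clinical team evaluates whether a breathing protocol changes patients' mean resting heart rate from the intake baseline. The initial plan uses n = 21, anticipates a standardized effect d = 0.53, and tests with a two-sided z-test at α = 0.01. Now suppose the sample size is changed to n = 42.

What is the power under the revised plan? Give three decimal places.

With n = 42: δ = d·√n = 0.53 × √42 = 3.4348. Critical value z_{0.005} = 2.576.
Revised power = Φ(δ − 2.576) + Φ(−δ − 2.576) = Φ(0.859) + Φ(-6.011) = 0.8048 + 0.0000 = 0.8048.

Power ≈ 0.805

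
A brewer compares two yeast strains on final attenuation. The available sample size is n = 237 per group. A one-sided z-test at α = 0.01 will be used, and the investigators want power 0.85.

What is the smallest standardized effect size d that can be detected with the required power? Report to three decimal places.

d ≈ 0.309

Required noncentrality: δ = z_{0.01} + z_{0.15} = 2.326 + 1.036 = 3.363.
δ = d·√(n/2) ⇒ d = δ/√(n/2) = 3.363/√(237/2) = 0.3089.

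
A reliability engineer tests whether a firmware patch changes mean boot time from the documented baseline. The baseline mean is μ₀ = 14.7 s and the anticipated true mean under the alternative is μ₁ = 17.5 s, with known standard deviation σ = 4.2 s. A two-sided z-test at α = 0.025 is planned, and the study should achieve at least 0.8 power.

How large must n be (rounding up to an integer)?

Standardized effect: d = |μ₁ − μ₀| / σ = |17.5 − 14.7| / 4.2 = 0.6667
Set Φ(δ − 2.241) = 0.8; then δ − 2.241 = Φ⁻¹(0.8) = 0.842, giving δ = 3.083.
(The Φ(−δ − z_{α/2}) term is vanishingly small for δ > 0 and is dropped in the standard sample-size formula.)
δ = d·√n ⇒ n = (δ/d)² = (3.083 / 0.6667)² = 21.39.
Round up to the next whole unit.

n = 22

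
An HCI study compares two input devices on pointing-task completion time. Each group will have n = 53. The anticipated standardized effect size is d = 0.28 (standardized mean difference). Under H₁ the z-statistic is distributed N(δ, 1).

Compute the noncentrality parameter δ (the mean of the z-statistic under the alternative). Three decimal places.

δ = d·√(n/2) = 0.28 × √(53/2) = 1.4414

δ ≈ 1.441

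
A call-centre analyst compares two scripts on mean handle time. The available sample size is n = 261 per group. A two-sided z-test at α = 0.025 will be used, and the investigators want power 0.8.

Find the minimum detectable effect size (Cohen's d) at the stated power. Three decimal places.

d ≈ 0.270

Required noncentrality: δ = z_{0.0125} + z_{0.20} = 2.241 + 0.842 = 3.083.
(The second rejection-region term Φ(−δ − z_{α/2}) is negligible and dropped.)
δ = d·√(n/2) ⇒ d = δ/√(n/2) = 3.083/√(261/2) = 0.2699.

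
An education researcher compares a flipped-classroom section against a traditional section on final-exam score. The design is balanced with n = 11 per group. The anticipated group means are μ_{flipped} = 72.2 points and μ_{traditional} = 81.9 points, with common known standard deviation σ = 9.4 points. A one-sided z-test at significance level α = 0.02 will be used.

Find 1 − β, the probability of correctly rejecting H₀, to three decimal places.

Power ≈ 0.643

Standardized effect: d = |μ_{flipped} − μ_{traditional}| / σ = |72.2 − 81.9| / 9.4 = 1.0319
Noncentrality parameter: δ = d·√(n/2) = 1.0319 × √(11/2) = 2.4201
Critical value for a one-sided test at α = 0.02: z_α = 2.054.
Power = P(Z > 2.054 − δ) = Φ(0.366) = 0.6429.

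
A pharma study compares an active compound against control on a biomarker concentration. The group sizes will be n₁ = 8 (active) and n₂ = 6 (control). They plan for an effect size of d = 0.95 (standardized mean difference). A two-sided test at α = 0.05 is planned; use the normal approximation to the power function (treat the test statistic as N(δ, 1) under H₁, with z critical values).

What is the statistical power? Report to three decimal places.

Power ≈ 0.420

Noncentrality parameter: δ = d / √(1/n₁ + 1/n₂) = 0.95 / √(1/8 + 1/6) = 1.7591
Critical value for a two-sided test at α = 0.05: z_{α/2} = 1.960.
Power = Φ(δ − 1.960) + Φ(−δ − 1.960) = Φ(-0.201) + Φ(-3.719) = 0.4204 + 0.0001 = 0.4205.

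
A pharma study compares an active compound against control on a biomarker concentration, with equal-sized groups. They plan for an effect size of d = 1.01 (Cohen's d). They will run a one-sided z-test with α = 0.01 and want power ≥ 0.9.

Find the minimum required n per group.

n = 26 per group

For power 0.9 need Φ(δ − z_{0.01}) = 0.9, so δ = z_{0.01} + z_{0.10} = 2.326 + 1.282 = 3.608.
δ = d·√(n/2) ⇒ n = 2(δ/d)² = 2 × (3.608 / 1.01)² = 25.52.
Round up to the next whole unit.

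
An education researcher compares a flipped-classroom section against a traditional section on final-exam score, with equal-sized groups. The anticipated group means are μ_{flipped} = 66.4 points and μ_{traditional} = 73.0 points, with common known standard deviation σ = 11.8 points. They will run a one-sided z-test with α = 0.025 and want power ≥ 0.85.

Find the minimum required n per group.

Standardized effect: d = |μ_{flipped} − μ_{traditional}| / σ = |66.4 − 73.0| / 11.8 = 0.5593
Set Φ(δ − 1.960) = 0.85; then δ − 1.960 = Φ⁻¹(0.85) = 1.036, giving δ = 2.996.
δ = d·√(n/2) ⇒ n = 2(δ/d)² = 2 × (2.996 / 0.5593)² = 57.40.
Rounding up, n = 58 per group.

n = 58 per group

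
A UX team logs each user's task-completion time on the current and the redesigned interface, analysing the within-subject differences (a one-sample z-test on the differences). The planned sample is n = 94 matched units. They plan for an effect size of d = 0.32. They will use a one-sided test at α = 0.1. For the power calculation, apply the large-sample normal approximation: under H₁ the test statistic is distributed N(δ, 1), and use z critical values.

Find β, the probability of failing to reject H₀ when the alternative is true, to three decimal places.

Noncentrality parameter: δ = d·√n = 0.32 × √94 = 3.1025
Critical value for a one-sided test at α = 0.1: z_α = 1.282.
Power = P(Z > 1.282 − δ) = Φ(1.821) = 0.9657.
Type II error: β = 1 − power = 1 − 0.9657 = 0.0343.

β ≈ 0.034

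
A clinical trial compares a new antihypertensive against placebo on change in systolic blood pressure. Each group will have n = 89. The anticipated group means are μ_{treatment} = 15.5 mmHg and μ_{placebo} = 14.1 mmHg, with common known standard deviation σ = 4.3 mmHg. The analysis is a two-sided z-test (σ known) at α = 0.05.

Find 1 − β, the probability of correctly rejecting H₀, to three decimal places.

Power ≈ 0.584

Standardized effect: d = |μ_{treatment} − μ_{placebo}| / σ = |15.5 − 14.1| / 4.3 = 0.3256
Noncentrality parameter: λ = d·√(n/2) = 0.3256 × √(89/2) = 2.1719
Critical value for a two-sided test at α = 0.05: z_{α/2} = 1.960.
Power = Φ(λ − 1.960) + Φ(−λ − 1.960) = Φ(0.212) + Φ(-4.132) = 0.5839 + 0.0000 = 0.5839.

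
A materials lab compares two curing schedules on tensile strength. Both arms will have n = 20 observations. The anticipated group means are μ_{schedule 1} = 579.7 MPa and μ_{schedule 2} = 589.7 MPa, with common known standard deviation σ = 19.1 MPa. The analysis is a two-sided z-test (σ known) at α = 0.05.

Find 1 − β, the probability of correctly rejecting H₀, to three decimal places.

Power ≈ 0.381

Standardized effect: d = |μ_{schedule 1} − μ_{schedule 2}| / σ = |579.7 − 589.7| / 19.1 = 0.5236
Noncentrality parameter: δ = d·√(n/2) = 0.5236 × √(20/2) = 1.6556
Two-sided α = 0.05 → critical value z_{0.025} = 1.960.
Power = Φ(δ − 1.960) + Φ(−δ − 1.960) = Φ(-0.304) + Φ(-3.616) = 0.3804 + 0.0001 = 0.3806.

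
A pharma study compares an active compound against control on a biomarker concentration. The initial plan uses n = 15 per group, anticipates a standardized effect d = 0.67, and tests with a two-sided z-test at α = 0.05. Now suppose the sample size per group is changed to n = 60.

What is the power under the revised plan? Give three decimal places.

With n = 60 per group: δ = d·√(n/2) = 0.67 × √(60/2) = 3.6697. Critical value z_{0.025} = 1.960.
Revised power = Φ(δ − 1.960) + Φ(−δ − 1.960) = Φ(1.710) + Φ(-5.630) = 0.9563 + 0.0000 = 0.9563.

Power ≈ 0.956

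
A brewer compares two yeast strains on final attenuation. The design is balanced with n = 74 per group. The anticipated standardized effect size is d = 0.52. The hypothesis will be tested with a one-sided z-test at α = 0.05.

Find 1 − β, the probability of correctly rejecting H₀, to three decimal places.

Noncentrality parameter: δ = d·√(n/2) = 0.52 × √(74/2) = 3.1630
Critical value for a one-sided test at α = 0.05: z_α = 1.645.
Power = P(Z > 1.645 − δ) = Φ(1.518) = 0.9355.

Power ≈ 0.936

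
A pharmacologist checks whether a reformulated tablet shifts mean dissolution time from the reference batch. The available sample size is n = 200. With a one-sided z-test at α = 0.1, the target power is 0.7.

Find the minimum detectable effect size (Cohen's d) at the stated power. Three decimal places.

Need Φ(δ − 1.282) = 0.7, so δ = 1.282 + 0.524 = 1.806.
δ = d·√n ⇒ d = δ/√n = 1.806/√200 = 0.1277.

d ≈ 0.128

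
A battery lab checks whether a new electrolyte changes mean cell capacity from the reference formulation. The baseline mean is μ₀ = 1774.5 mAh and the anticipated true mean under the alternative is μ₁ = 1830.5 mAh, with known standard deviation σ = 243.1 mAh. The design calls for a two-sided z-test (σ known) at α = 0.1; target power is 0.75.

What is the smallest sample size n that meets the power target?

Standardized effect: d = |μ₁ − μ₀| / σ = |1830.5 − 1774.5| / 243.1 = 0.2304
Set Φ(δ − 1.645) = 0.75; then δ − 1.645 = Φ⁻¹(0.75) = 0.674, giving δ = 2.319.
(The Φ(−δ − z_{α/2}) term is vanishingly small for δ > 0 and is dropped in the standard sample-size formula.)
δ = d·√n ⇒ n = (δ/d)² = (2.319 / 0.2304)² = 101.37.
Rounding up, n = 102.

n = 102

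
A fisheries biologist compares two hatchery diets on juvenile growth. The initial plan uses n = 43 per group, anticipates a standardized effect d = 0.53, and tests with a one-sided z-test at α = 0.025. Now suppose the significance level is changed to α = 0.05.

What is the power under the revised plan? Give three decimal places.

δ = d·√(n/2) = 0.53 × √(43/2) = 2.4575 (unchanged). New critical value: z_{0.05} = 1.645.
Revised power = Φ(δ − 1.645) = Φ(0.813) = 0.7918.

Power ≈ 0.792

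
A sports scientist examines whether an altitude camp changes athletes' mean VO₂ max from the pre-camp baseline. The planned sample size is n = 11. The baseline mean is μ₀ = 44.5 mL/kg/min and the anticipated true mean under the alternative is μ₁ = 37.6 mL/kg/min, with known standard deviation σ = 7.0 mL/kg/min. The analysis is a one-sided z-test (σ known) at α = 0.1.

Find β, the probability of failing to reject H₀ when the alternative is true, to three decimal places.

Standardized effect: d = |μ₁ − μ₀| / σ = |37.6 − 44.5| / 7.0 = 0.9857
Noncentrality parameter: δ = d·√n = 0.9857 × √11 = 3.2692
One-sided α = 0.1 → critical value z_{0.1} = 1.282.
Power = P(Z > 1.282 − δ) = Φ(1.988) = 0.9766.
Type II error: β = 1 − power = 1 − 0.9766 = 0.0234.

β ≈ 0.023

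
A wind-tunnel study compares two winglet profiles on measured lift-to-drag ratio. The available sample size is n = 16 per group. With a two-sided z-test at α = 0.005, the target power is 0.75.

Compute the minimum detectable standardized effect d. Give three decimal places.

d ≈ 1.231

Required noncentrality: δ = z_{0.0025} + z_{0.25} = 2.807 + 0.674 = 3.482.
(The second rejection-region term Φ(−δ − z_{α/2}) is negligible and dropped.)
δ = d·√(n/2) ⇒ d = δ/√(n/2) = 3.482/√(16/2) = 1.2309.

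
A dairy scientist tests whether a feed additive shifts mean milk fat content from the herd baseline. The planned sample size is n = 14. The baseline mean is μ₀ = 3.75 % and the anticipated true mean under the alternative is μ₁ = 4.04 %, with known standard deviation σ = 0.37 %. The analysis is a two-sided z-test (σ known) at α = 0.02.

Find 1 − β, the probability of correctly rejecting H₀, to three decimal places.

Standardized effect: d = |μ₁ − μ₀| / σ = |4.04 − 3.75| / 0.37 = 0.7838
Noncentrality parameter: λ = d·√n = 0.7838 × √14 = 2.9327
Two-sided α = 0.02 → critical value z_{0.01} = 2.326.
Power = Φ(λ − 2.326) + Φ(−λ − 2.326) = Φ(0.606) + Φ(-5.259) = 0.7278 + 0.0000 = 0.7278.

Power ≈ 0.728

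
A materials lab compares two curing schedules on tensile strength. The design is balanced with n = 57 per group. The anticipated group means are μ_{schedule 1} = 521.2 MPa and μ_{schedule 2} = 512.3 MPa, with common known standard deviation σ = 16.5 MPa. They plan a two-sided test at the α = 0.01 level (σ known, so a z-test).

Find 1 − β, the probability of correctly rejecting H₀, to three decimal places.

Standardized effect: d = |μ_{schedule 1} − μ_{schedule 2}| / σ = |521.2 − 512.3| / 16.5 = 0.5394
Noncentrality parameter: λ = d·√(n/2) = 0.5394 × √(57/2) = 2.8796
Two-sided α = 0.01 → critical value z_{0.005} = 2.576.
Power = Φ(λ − 2.576) + Φ(−λ − 2.576) = Φ(0.304) + Φ(-5.455) = 0.6193 + 0.0000 = 0.6193.

Power ≈ 0.619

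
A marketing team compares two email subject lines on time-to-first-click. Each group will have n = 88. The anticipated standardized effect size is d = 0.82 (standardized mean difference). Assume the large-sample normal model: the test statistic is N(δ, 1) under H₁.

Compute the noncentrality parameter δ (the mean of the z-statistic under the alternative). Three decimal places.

δ = d·√(n/2) = 0.82 × √(88/2) = 5.4393

δ ≈ 5.439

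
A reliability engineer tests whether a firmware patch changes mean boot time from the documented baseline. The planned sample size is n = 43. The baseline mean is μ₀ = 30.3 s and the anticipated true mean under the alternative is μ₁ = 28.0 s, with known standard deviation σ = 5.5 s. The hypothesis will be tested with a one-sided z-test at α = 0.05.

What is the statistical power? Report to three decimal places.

Power ≈ 0.864

Standardized effect: d = |μ₁ − μ₀| / σ = |28.0 − 30.3| / 5.5 = 0.4182
Noncentrality parameter: δ = d·√n = 0.4182 × √43 = 2.7422
Critical value for a one-sided test at α = 0.05: z_α = 1.645.
Power = Φ(δ − 1.645) = Φ(1.097) = 0.8638.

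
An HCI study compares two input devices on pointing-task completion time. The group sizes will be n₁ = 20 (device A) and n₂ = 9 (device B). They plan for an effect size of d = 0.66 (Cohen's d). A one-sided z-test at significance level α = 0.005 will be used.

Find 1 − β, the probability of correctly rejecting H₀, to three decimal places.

Noncentrality parameter: δ = d / √(1/n₁ + 1/n₂) = 0.66 / √(1/20 + 1/9) = 1.6443
Critical value for a one-sided test at α = 0.005: z_α = 2.576.
Power = P(Z > 2.576 − δ) = Φ(-0.932) = 0.1758.

Power ≈ 0.176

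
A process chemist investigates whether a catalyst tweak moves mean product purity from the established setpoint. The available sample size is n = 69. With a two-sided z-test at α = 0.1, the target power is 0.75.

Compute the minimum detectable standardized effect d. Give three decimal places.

d ≈ 0.279

Need Φ(δ − 1.645) = 0.75, so δ = 1.645 + 0.674 = 2.319.
(The second rejection-region term Φ(−δ − z_{α/2}) is negligible and dropped.)
δ = d·√n ⇒ d = δ/√n = 2.319/√69 = 0.2792.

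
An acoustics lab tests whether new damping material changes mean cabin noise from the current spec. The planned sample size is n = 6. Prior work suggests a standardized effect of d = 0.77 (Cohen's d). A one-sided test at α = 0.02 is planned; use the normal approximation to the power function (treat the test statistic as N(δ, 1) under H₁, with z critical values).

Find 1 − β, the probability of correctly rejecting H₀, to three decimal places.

Noncentrality parameter: δ = d·√n = 0.77 × √6 = 1.8861
Critical value for a one-sided test at α = 0.02: z_α = 2.054.
Power = Φ(δ − 2.054) = Φ(-0.168) = 0.4334.

Power ≈ 0.433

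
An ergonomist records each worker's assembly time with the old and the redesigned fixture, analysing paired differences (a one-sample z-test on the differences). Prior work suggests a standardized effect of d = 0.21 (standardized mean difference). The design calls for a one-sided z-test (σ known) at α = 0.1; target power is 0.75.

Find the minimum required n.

Set Φ(δ − 1.282) = 0.75; then δ − 1.282 = Φ⁻¹(0.75) = 0.674, giving δ = 1.956.
δ = d·√n ⇒ n = (δ/d)² = (1.956 / 0.21)² = 86.76.
Round up to the next whole unit.

n = 87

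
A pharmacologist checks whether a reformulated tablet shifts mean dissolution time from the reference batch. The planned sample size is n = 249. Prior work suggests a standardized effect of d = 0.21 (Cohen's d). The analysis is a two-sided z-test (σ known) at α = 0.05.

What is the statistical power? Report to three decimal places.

Power ≈ 0.912

Noncentrality parameter: δ = d·√n = 0.21 × √249 = 3.3137
Two-sided α = 0.05 → critical value z_{0.025} = 1.960.
Power = Φ(δ − 1.960) + Φ(−δ − 1.960) = Φ(1.354) + Φ(-5.274) = 0.9121 + 0.0000 = 0.9121.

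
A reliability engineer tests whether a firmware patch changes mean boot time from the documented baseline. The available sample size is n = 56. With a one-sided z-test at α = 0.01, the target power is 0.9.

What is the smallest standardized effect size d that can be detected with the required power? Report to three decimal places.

Required noncentrality: δ = z_{0.01} + z_{0.10} = 2.326 + 1.282 = 3.608.
δ = d·√n ⇒ d = δ/√n = 3.608/√56 = 0.4821.

d ≈ 0.482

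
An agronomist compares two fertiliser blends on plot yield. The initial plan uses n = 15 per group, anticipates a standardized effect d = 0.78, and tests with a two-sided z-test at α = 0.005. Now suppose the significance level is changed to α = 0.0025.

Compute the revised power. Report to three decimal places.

δ = d·√(n/2) = 0.78 × √(15/2) = 2.1361 (unchanged). New critical value: z_{0.0013} = 3.023.
Revised power = Φ(δ − 3.023) + Φ(−δ − 3.023) = Φ(-0.887) + Φ(-5.159) = 0.1875 + 0.0000 = 0.1875.

Power ≈ 0.187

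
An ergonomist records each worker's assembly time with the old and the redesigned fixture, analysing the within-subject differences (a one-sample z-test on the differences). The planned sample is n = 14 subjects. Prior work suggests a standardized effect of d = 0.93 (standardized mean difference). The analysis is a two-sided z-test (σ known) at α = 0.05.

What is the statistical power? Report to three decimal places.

Noncentrality parameter: δ = d·√n = 0.93 × √14 = 3.4797
Two-sided α = 0.05 → critical value z_{0.025} = 1.960.
Power = Φ(δ − 1.960) + Φ(−δ − 1.960) = Φ(1.520) + Φ(-5.440) = 0.9357 + 0.0000 = 0.9357.

Power ≈ 0.936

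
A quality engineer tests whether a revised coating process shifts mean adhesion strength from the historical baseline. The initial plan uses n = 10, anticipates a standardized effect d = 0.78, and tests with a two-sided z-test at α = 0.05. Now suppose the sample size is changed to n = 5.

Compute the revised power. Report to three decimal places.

Power ≈ 0.415

With n = 5: δ = d·√n = 0.78 × √5 = 1.7441. Critical value z_{0.025} = 1.960.
Revised power = Φ(δ − 1.960) + Φ(−δ − 1.960) = Φ(-0.216) + Φ(-3.704) = 0.4146 + 0.0001 = 0.4147.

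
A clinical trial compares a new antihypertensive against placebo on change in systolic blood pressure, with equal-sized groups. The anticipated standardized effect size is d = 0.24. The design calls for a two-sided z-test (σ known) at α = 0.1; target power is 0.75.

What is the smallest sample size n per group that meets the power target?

n = 187 per group

Set Φ(δ − 1.645) = 0.75; then δ − 1.645 = Φ⁻¹(0.75) = 0.674, giving δ = 2.319.
(The Φ(−δ − z_{α/2}) term is vanishingly small for δ > 0 and is dropped in the standard sample-size formula.)
δ = d·√(n/2) ⇒ n = 2(δ/d)² = 2 × (2.319 / 0.24)² = 186.78.
Rounding up, n = 187 per group.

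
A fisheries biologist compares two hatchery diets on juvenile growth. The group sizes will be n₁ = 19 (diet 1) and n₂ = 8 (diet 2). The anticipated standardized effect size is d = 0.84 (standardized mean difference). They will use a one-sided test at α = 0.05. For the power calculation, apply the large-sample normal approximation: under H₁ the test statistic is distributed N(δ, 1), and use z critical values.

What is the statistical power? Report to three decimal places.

Noncentrality parameter: λ = d / √(1/n₁ + 1/n₂) = 0.84 / √(1/19 + 1/8) = 1.9931
Critical value for a one-sided test at α = 0.05: z_α = 1.645.
Power = P(Z > 1.645 − λ) = Φ(0.348) = 0.6362.

Power ≈ 0.636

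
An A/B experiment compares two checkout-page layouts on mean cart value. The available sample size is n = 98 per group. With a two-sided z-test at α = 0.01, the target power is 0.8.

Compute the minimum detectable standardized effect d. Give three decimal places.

d ≈ 0.488

Required noncentrality: δ = z_{0.005} + z_{0.20} = 2.576 + 0.842 = 3.417.
(The second rejection-region term Φ(−δ − z_{α/2}) is negligible and dropped.)
δ = d·√(n/2) ⇒ d = δ/√(n/2) = 3.417/√(98/2) = 0.4882.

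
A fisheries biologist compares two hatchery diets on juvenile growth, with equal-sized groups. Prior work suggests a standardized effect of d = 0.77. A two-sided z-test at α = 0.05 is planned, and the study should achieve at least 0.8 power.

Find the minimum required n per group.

n = 27 per group

For power 0.8 need Φ(δ − z_{0.025}) = 0.8, so δ = z_{0.025} + z_{0.20} = 1.960 + 0.842 = 2.802.
(The Φ(−δ − z_{α/2}) term is vanishingly small for δ > 0 and is dropped in the standard sample-size formula.)
δ = d·√(n/2) ⇒ n = 2(δ/d)² = 2 × (2.802 / 0.77)² = 26.48.
Round up to the next whole unit.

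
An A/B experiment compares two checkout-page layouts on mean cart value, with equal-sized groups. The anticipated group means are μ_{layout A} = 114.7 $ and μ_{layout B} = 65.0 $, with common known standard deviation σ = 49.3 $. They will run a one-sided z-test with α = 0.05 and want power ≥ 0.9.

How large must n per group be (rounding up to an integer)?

Standardized effect: d = |μ_{layout A} − μ_{layout B}| / σ = |114.7 − 65.0| / 49.3 = 1.0081
For power 0.9 need Φ(δ − z_{0.05}) = 0.9, so δ = z_{0.05} + z_{0.10} = 1.645 + 1.282 = 2.926.
δ = d·√(n/2) ⇒ n = 2(δ/d)² = 2 × (2.926 / 1.0081)² = 16.85.
Rounding up, n = 17 per group.

n = 17 per group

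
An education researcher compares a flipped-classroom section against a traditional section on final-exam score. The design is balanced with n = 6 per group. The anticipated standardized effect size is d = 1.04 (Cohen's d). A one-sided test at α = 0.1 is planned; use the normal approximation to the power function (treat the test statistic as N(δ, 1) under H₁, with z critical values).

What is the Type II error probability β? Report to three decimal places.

β ≈ 0.302

Noncentrality parameter: λ = d·√(n/2) = 1.04 × √(6/2) = 1.8013
One-sided α = 0.1 → critical value z_{0.1} = 1.282.
Power = Φ(λ − 1.282) = Φ(0.520) = 0.6984.
Type II error: β = 1 − power = 1 − 0.6984 = 0.3016.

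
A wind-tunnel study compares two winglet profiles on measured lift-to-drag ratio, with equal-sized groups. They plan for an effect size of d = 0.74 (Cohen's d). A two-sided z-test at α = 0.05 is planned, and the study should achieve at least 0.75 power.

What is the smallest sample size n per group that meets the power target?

Set Φ(δ − 1.960) = 0.75; then δ − 1.960 = Φ⁻¹(0.75) = 0.674, giving δ = 2.634.
(Ignoring the negligible lower-tail rejection probability gives the usual closed-form inversion.)
δ = d·√(n/2) ⇒ n = 2(δ/d)² = 2 × (2.634 / 0.74)² = 25.35.
Round up to the next whole unit.

n = 26 per group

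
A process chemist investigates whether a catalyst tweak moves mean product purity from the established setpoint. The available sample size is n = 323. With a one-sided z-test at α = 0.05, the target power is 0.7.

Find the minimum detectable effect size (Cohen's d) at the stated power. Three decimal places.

d ≈ 0.121

Required noncentrality: δ = z_{0.05} + z_{0.30} = 1.645 + 0.524 = 2.169.
δ = d·√n ⇒ d = δ/√n = 2.169/√323 = 0.1207.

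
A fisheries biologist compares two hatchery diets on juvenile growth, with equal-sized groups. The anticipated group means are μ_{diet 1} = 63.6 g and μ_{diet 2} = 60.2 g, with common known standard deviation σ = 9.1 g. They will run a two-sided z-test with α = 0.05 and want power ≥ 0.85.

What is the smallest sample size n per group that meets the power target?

n = 129 per group

Standardized effect: d = |μ_{diet 1} − μ_{diet 2}| / σ = |63.6 − 60.2| / 9.1 = 0.3736
For power 0.85 need Φ(δ − z_{0.025}) = 0.85, so δ = z_{0.025} + z_{0.15} = 1.960 + 1.036 = 2.996.
(Ignoring the negligible lower-tail rejection probability gives the usual closed-form inversion.)
δ = d·√(n/2) ⇒ n = 2(δ/d)² = 2 × (2.996 / 0.3736)² = 128.63.
Round up to the next whole unit.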